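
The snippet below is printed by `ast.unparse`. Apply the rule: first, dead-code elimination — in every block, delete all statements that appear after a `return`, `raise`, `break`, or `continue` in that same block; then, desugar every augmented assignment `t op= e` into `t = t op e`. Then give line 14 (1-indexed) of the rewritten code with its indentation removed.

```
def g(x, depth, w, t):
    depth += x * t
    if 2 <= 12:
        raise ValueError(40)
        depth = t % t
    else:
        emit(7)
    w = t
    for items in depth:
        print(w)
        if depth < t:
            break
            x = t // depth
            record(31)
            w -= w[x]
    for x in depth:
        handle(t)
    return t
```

Transformed code:
def g(x, depth, w, t):
    depth = depth + x * t
    if 2 <= 12:
        raise ValueError(40)
    else:
        emit(7)
    w = t
    for items in depth:
        print(w)
        if depth < t:
            break
    for x in depth:
        handle(t)
    return t

return t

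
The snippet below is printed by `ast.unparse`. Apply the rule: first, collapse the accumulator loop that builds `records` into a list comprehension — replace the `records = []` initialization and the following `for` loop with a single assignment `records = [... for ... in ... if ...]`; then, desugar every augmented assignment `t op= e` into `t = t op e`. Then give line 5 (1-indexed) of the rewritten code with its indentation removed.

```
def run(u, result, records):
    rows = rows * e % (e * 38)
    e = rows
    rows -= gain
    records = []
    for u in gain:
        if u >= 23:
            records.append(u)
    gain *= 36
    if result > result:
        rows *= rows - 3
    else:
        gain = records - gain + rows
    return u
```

records = [u for u in gain if u >= 23]

Transformed code:
def run(u, result, records):
    rows = rows * e % (e * 38)
    e = rows
    rows = rows - gain
    records = [u for u in gain if u >= 23]
    gain = gain * 36
    if result > result:
        rows = rows * (rows - 3)
    else:
        gain = records - gain + rows
    return u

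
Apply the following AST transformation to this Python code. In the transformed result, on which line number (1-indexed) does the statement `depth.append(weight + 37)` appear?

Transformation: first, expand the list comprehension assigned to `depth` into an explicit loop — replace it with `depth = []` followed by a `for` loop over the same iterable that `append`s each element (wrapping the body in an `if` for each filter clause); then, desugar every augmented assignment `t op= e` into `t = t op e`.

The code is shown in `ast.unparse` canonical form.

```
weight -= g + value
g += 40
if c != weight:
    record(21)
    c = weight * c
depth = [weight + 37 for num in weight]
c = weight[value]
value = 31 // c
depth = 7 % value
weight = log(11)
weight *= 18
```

Transformed code:
weight = weight - (g + value)
g = g + 40
if c != weight:
    record(21)
    c = weight * c
depth = []
for num in weight:
    depth.append(weight + 37)
c = weight[value]
value = 31 // c
depth = 7 % value
weight = log(11)
weight = weight * 18

8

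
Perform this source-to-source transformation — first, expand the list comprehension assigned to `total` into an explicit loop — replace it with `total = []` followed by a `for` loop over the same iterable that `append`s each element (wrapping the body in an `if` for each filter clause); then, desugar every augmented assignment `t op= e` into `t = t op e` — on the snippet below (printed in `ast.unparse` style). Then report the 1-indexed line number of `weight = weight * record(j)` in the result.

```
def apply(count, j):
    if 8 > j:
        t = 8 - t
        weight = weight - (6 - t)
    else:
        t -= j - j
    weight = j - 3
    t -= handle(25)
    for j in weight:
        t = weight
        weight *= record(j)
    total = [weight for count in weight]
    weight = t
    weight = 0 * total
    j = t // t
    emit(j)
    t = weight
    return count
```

Transformed code:
def apply(count, j):
    if 8 > j:
        t = 8 - t
        weight = weight - (6 - t)
    else:
        t = t - (j - j)
    weight = j - 3
    t = t - handle(25)
    for j in weight:
        t = weight
        weight = weight * record(j)
    total = []
    for count in weight:
        total.append(weight)
    weight = t
    weight = 0 * total
    j = t // t
    emit(j)
    t = weight
    return count

11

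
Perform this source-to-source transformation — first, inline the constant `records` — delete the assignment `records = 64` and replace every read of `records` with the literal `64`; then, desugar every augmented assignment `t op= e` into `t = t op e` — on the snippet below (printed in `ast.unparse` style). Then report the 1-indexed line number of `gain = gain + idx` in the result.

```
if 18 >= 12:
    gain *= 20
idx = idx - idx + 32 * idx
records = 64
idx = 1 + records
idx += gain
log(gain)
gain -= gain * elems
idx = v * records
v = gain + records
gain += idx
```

Transformed code:
if 18 >= 12:
    gain = gain * 20
idx = idx - idx + 32 * idx
idx = 1 + 64
idx = idx + gain
log(gain)
gain = gain - gain * elems
idx = v * 64
v = gain + 64
gain = gain + idx

10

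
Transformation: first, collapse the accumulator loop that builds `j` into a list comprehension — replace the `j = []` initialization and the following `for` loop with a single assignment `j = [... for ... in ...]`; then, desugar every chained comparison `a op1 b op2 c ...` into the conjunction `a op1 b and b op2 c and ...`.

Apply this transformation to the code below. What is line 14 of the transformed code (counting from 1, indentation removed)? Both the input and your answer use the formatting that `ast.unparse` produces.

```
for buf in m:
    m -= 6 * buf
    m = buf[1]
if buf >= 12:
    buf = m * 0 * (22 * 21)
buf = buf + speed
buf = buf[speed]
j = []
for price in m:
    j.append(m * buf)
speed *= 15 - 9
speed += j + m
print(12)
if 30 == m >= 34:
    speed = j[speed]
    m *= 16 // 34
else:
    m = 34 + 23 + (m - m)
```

Transformed code:
for buf in m:
    m -= 6 * buf
    m = buf[1]
if buf >= 12:
    buf = m * 0 * (22 * 21)
buf = buf + speed
buf = buf[speed]
j = [m * buf for price in m]
speed *= 15 - 9
speed += j + m
print(12)
if 30 == m and m >= 34:
    speed = j[speed]
    m *= 16 // 34
else:
    m = 34 + 23 + (m - m)

m *= 16 // 34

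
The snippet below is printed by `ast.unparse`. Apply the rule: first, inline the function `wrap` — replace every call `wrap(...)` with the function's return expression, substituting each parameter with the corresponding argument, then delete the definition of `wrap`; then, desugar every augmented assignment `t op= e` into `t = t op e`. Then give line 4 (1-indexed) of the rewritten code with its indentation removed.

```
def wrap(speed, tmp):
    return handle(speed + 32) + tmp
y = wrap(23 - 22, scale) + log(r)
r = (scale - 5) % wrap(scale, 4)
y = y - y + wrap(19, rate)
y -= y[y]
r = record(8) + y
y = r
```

y = y - y[y]

Transformed code:
y = handle(23 - 22 + 32) + scale + log(r)
r = (scale - 5) % (handle(scale + 32) + 4)
y = y - y + (handle(19 + 32) + rate)
y = y - y[y]
r = record(8) + y
y = r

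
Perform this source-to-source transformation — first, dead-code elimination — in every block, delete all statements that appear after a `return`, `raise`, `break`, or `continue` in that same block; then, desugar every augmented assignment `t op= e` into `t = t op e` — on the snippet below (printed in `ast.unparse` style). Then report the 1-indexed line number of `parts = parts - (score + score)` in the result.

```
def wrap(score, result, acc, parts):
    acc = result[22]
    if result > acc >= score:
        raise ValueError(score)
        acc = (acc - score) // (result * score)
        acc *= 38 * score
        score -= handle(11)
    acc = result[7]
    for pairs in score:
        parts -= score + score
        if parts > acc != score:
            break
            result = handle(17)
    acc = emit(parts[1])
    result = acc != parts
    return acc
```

Transformed code:
def wrap(score, result, acc, parts):
    acc = result[22]
    if result > acc >= score:
        raise ValueError(score)
    acc = result[7]
    for pairs in score:
        parts = parts - (score + score)
        if parts > acc != score:
            break
    acc = emit(parts[1])
    result = acc != parts
    return acc

7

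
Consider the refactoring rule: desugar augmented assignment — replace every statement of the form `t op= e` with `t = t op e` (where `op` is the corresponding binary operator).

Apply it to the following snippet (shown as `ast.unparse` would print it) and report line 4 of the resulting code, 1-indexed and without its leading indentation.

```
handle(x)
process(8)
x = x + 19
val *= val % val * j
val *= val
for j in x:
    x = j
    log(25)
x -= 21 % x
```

Transformed code:
handle(x)
process(8)
x = x + 19
val = val * (val % val * j)
val = val * val
for j in x:
    x = j
    log(25)
x = x - 21 % x

val = val * (val % val * j)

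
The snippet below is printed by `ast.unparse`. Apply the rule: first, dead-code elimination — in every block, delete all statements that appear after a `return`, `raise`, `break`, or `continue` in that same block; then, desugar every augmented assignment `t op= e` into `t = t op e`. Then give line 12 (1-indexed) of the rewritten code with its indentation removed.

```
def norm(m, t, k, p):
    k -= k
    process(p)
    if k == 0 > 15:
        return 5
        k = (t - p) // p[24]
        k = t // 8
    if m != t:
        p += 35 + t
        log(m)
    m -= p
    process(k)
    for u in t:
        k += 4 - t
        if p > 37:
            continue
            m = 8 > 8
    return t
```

Transformed code:
def norm(m, t, k, p):
    k = k - k
    process(p)
    if k == 0 > 15:
        return 5
    if m != t:
        p = p + (35 + t)
        log(m)
    m = m - p
    process(k)
    for u in t:
        k = k + (4 - t)
        if p > 37:
            continue
    return t

k = k + (4 - t)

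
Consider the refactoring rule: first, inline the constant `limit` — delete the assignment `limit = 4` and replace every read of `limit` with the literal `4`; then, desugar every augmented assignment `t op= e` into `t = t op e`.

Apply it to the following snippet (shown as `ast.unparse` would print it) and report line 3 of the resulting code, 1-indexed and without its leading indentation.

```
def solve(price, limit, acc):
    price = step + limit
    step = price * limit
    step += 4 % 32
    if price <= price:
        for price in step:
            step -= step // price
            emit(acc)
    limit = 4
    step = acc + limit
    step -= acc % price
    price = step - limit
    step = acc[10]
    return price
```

step = price * 4

Transformed code:
def solve(price, limit, acc):
    price = step + 4
    step = price * 4
    step = step + 4 % 32
    if price <= price:
        for price in step:
            step = step - step // price
            emit(acc)
    step = acc + 4
    step = step - acc % price
    price = step - 4
    step = acc[10]
    return price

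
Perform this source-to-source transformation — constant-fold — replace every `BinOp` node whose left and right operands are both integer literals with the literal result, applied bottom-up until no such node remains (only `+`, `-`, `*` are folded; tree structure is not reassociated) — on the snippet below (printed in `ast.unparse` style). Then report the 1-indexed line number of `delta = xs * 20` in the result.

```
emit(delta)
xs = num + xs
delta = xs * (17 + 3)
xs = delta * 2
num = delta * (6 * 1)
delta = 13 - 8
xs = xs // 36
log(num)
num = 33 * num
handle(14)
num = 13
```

Transformed code:
emit(delta)
xs = num + xs
delta = xs * 20
xs = delta * 2
num = delta * 6
delta = 5
xs = xs // 36
log(num)
num = 33 * num
handle(14)
num = 13

3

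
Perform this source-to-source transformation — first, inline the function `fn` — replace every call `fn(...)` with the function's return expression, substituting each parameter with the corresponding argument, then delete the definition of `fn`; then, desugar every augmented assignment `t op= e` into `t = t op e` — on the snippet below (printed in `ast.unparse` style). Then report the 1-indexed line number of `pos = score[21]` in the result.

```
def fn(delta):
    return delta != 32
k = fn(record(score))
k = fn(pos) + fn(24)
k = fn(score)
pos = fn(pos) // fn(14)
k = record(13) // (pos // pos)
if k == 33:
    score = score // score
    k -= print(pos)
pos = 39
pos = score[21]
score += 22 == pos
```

10

Transformed code:
k = record(score) != 32
k = (pos != 32) + (24 != 32)
k = score != 32
pos = (pos != 32) // (14 != 32)
k = record(13) // (pos // pos)
if k == 33:
    score = score // score
    k = k - print(pos)
pos = 39
pos = score[21]
score = score + (22 == pos)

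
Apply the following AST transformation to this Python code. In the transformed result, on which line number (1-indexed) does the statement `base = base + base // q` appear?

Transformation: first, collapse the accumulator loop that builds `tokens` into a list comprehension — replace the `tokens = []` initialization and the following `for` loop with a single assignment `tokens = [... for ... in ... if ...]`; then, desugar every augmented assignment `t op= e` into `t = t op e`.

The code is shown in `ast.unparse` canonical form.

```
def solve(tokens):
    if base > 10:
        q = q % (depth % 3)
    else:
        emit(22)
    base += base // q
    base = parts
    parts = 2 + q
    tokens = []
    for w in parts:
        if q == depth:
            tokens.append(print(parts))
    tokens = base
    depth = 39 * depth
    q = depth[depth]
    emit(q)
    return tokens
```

6

Transformed code:
def solve(tokens):
    if base > 10:
        q = q % (depth % 3)
    else:
        emit(22)
    base = base + base // q
    base = parts
    parts = 2 + q
    tokens = [print(parts) for w in parts if q == depth]
    tokens = base
    depth = 39 * depth
    q = depth[depth]
    emit(q)
    return tokens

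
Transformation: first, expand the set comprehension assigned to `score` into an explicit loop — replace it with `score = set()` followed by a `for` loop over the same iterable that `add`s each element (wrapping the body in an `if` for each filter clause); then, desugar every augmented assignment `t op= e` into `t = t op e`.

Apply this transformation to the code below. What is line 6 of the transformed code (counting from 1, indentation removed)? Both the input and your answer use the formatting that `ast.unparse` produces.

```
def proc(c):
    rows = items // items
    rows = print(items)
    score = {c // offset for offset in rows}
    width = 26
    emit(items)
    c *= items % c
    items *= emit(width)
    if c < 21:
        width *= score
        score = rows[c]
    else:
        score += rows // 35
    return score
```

Transformed code:
def proc(c):
    rows = items // items
    rows = print(items)
    score = set()
    for offset in rows:
        score.add(c // offset)
    width = 26
    emit(items)
    c = c * (items % c)
    items = items * emit(width)
    if c < 21:
        width = width * score
        score = rows[c]
    else:
        score = score + rows // 35
    return score

score.add(c // offset)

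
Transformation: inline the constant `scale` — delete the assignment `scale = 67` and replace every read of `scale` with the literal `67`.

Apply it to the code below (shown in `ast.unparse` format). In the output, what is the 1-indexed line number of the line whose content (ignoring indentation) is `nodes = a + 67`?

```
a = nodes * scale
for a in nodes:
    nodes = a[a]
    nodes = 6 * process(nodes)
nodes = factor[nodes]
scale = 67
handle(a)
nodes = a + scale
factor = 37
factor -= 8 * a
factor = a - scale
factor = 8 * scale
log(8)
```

Transformed code:
a = nodes * 67
for a in nodes:
    nodes = a[a]
    nodes = 6 * process(nodes)
nodes = factor[nodes]
handle(a)
nodes = a + 67
factor = 37
factor -= 8 * a
factor = a - 67
factor = 8 * 67
log(8)

7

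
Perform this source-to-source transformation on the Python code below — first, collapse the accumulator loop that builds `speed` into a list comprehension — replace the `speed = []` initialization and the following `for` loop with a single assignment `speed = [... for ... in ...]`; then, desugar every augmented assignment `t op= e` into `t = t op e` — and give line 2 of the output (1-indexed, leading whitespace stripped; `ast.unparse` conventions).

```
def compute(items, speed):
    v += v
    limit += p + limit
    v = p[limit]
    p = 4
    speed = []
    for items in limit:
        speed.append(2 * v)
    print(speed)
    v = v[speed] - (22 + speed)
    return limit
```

Transformed code:
def compute(items, speed):
    v = v + v
    limit = limit + (p + limit)
    v = p[limit]
    p = 4
    speed = [2 * v for items in limit]
    print(speed)
    v = v[speed] - (22 + speed)
    return limit

v = v + v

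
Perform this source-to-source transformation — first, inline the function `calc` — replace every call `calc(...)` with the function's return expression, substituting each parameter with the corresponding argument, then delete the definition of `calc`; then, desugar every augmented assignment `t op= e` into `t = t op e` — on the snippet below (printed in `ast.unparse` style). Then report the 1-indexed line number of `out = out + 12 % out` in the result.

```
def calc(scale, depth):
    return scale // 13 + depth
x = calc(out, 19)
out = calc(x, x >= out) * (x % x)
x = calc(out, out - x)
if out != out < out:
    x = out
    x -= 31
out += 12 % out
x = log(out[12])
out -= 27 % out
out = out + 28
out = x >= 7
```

Transformed code:
x = out // 13 + 19
out = (x // 13 + (x >= out)) * (x % x)
x = out // 13 + (out - x)
if out != out < out:
    x = out
    x = x - 31
out = out + 12 % out
x = log(out[12])
out = out - 27 % out
out = out + 28
out = x >= 7

7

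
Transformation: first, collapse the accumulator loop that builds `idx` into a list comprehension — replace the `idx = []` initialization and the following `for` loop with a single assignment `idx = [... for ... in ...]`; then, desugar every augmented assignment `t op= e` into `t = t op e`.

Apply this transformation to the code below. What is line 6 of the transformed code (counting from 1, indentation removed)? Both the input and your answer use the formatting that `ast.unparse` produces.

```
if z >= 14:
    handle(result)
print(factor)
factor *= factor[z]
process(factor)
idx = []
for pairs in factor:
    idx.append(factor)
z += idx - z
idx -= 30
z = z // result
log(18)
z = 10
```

idx = [factor for pairs in factor]

Transformed code:
if z >= 14:
    handle(result)
print(factor)
factor = factor * factor[z]
process(factor)
idx = [factor for pairs in factor]
z = z + (idx - z)
idx = idx - 30
z = z // result
log(18)
z = 10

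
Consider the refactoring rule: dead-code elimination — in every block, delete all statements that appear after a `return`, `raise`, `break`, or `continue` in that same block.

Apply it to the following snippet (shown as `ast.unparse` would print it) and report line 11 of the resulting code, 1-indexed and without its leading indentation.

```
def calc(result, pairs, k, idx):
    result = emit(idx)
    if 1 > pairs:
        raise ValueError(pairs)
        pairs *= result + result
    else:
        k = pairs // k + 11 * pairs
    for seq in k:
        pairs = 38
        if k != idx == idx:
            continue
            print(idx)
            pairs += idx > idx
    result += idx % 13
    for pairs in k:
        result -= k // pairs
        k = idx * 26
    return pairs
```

Transformed code:
def calc(result, pairs, k, idx):
    result = emit(idx)
    if 1 > pairs:
        raise ValueError(pairs)
    else:
        k = pairs // k + 11 * pairs
    for seq in k:
        pairs = 38
        if k != idx == idx:
            continue
    result += idx % 13
    for pairs in k:
        result -= k // pairs
        k = idx * 26
    return pairs

result += idx % 13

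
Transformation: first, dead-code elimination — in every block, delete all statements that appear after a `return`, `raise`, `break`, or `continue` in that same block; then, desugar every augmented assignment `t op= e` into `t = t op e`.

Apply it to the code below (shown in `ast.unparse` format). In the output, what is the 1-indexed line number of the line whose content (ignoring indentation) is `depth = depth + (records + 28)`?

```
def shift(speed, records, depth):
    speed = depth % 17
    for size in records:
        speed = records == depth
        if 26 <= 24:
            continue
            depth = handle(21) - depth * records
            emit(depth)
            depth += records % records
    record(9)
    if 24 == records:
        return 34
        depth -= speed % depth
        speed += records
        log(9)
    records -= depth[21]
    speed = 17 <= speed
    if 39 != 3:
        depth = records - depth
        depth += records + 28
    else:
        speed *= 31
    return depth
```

14

Transformed code:
def shift(speed, records, depth):
    speed = depth % 17
    for size in records:
        speed = records == depth
        if 26 <= 24:
            continue
    record(9)
    if 24 == records:
        return 34
    records = records - depth[21]
    speed = 17 <= speed
    if 39 != 3:
        depth = records - depth
        depth = depth + (records + 28)
    else:
        speed = speed * 31
    return depth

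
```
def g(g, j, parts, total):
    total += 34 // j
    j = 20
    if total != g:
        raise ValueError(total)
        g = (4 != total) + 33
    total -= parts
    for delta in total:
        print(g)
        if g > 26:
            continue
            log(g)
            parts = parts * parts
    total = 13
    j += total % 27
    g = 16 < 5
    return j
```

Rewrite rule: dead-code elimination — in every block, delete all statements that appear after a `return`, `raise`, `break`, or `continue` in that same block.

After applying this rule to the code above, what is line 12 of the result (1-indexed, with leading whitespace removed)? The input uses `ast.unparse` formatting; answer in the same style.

Transformed code:
def g(g, j, parts, total):
    total += 34 // j
    j = 20
    if total != g:
        raise ValueError(total)
    total -= parts
    for delta in total:
        print(g)
        if g > 26:
            continue
    total = 13
    j += total % 27
    g = 16 < 5
    return j

j += total % 27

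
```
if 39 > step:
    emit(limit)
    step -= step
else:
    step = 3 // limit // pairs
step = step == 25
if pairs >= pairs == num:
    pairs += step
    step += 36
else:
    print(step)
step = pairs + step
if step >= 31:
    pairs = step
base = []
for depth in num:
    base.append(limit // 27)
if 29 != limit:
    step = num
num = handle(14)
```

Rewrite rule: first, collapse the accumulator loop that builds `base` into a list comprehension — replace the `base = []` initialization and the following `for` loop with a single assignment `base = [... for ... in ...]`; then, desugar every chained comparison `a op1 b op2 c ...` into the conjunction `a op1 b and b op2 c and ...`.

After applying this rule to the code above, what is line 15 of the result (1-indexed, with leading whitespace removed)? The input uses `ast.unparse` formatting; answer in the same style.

base = [limit // 27 for depth in num]

Transformed code:
if 39 > step:
    emit(limit)
    step -= step
else:
    step = 3 // limit // pairs
step = step == 25
if pairs >= pairs and pairs == num:
    pairs += step
    step += 36
else:
    print(step)
step = pairs + step
if step >= 31:
    pairs = step
base = [limit // 27 for depth in num]
if 29 != limit:
    step = num
num = handle(14)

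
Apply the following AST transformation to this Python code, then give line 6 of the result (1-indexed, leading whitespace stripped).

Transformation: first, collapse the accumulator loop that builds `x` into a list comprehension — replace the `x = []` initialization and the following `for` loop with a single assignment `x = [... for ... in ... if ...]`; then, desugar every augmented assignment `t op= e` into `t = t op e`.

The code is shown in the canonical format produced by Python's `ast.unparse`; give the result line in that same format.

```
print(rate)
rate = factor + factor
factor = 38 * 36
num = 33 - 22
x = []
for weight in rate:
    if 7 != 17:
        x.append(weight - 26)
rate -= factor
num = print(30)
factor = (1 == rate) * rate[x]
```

Transformed code:
print(rate)
rate = factor + factor
factor = 38 * 36
num = 33 - 22
x = [weight - 26 for weight in rate if 7 != 17]
rate = rate - factor
num = print(30)
factor = (1 == rate) * rate[x]

rate = rate - factor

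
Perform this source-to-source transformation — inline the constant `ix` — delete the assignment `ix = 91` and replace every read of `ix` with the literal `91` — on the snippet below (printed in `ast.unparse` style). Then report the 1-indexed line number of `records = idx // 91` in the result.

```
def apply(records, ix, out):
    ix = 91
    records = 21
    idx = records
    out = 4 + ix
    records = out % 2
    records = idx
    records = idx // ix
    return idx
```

Transformed code:
def apply(records, ix, out):
    records = 21
    idx = records
    out = 4 + 91
    records = out % 2
    records = idx
    records = idx // 91
    return idx

7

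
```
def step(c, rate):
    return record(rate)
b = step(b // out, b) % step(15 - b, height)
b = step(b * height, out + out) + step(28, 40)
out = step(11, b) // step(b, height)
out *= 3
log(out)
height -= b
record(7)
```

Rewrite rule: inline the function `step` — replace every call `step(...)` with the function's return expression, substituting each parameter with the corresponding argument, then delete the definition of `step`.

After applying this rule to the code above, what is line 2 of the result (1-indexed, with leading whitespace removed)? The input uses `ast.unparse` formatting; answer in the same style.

Transformed code:
b = record(b) % record(height)
b = record(out + out) + record(40)
out = record(b) // record(height)
out *= 3
log(out)
height -= b
record(7)

b = record(out + out) + record(40)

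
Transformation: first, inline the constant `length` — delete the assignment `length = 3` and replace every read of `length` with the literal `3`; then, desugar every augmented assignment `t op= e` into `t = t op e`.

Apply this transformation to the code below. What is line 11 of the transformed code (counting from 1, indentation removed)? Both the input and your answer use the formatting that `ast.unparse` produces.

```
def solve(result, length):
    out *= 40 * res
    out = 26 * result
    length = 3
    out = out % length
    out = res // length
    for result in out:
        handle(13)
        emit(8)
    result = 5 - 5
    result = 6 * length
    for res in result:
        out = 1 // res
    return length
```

Transformed code:
def solve(result, length):
    out = out * (40 * res)
    out = 26 * result
    out = out % 3
    out = res // 3
    for result in out:
        handle(13)
        emit(8)
    result = 5 - 5
    result = 6 * 3
    for res in result:
        out = 1 // res
    return 3

for res in result:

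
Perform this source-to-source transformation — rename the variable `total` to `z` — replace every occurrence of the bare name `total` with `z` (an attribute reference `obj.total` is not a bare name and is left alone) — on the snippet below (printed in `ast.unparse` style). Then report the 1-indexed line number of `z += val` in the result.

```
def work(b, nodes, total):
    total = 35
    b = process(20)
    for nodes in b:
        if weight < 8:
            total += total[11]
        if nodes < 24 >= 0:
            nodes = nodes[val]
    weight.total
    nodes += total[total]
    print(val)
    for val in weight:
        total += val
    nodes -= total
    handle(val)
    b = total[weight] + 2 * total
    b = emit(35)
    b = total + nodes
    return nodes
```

13

Transformed code:
def work(b, nodes, z):
    z = 35
    b = process(20)
    for nodes in b:
        if weight < 8:
            z += z[11]
        if nodes < 24 >= 0:
            nodes = nodes[val]
    weight.total
    nodes += z[z]
    print(val)
    for val in weight:
        z += val
    nodes -= z
    handle(val)
    b = z[weight] + 2 * z
    b = emit(35)
    b = z + nodes
    return nodes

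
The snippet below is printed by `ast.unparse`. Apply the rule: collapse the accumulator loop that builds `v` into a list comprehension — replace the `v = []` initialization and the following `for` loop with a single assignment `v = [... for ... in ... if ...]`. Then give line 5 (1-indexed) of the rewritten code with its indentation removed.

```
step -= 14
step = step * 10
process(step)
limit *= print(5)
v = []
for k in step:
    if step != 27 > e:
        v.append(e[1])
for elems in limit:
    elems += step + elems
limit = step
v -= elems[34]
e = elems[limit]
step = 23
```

Transformed code:
step -= 14
step = step * 10
process(step)
limit *= print(5)
v = [e[1] for k in step if step != 27 > e]
for elems in limit:
    elems += step + elems
limit = step
v -= elems[34]
e = elems[limit]
step = 23

v = [e[1] for k in step if step != 27 > e]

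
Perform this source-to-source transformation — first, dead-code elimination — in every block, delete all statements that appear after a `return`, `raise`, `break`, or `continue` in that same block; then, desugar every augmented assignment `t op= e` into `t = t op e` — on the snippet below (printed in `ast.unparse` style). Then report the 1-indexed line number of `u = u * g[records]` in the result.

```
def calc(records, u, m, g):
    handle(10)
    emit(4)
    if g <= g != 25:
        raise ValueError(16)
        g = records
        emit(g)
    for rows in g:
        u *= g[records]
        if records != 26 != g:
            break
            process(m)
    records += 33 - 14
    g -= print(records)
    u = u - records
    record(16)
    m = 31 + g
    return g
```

7

Transformed code:
def calc(records, u, m, g):
    handle(10)
    emit(4)
    if g <= g != 25:
        raise ValueError(16)
    for rows in g:
        u = u * g[records]
        if records != 26 != g:
            break
    records = records + (33 - 14)
    g = g - print(records)
    u = u - records
    record(16)
    m = 31 + g
    return g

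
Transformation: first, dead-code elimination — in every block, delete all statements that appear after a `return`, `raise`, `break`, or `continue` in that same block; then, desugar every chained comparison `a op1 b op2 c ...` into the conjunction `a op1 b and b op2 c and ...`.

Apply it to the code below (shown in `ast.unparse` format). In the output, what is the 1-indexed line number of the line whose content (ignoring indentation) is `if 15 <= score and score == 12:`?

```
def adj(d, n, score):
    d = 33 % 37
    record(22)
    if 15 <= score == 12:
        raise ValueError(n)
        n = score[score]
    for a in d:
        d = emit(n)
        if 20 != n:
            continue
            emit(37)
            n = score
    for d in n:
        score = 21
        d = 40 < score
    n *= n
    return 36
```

4

Transformed code:
def adj(d, n, score):
    d = 33 % 37
    record(22)
    if 15 <= score and score == 12:
        raise ValueError(n)
    for a in d:
        d = emit(n)
        if 20 != n:
            continue
    for d in n:
        score = 21
        d = 40 < score
    n *= n
    return 36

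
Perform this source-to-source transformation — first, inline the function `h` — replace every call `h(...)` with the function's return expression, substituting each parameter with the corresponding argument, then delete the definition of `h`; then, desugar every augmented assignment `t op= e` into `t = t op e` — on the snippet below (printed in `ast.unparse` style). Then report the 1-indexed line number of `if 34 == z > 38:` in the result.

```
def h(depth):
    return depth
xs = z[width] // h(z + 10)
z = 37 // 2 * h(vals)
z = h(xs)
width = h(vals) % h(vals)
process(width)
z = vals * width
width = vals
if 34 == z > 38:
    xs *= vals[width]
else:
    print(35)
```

Transformed code:
xs = z[width] // (z + 10)
z = 37 // 2 * vals
z = xs
width = vals % vals
process(width)
z = vals * width
width = vals
if 34 == z > 38:
    xs = xs * vals[width]
else:
    print(35)

8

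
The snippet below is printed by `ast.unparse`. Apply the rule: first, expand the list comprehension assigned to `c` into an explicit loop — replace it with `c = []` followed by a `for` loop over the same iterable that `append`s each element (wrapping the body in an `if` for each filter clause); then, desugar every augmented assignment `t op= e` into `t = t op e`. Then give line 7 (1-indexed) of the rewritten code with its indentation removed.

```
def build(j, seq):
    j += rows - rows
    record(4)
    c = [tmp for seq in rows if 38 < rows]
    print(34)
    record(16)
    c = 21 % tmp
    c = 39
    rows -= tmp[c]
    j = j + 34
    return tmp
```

c.append(tmp)

Transformed code:
def build(j, seq):
    j = j + (rows - rows)
    record(4)
    c = []
    for seq in rows:
        if 38 < rows:
            c.append(tmp)
    print(34)
    record(16)
    c = 21 % tmp
    c = 39
    rows = rows - tmp[c]
    j = j + 34
    return tmp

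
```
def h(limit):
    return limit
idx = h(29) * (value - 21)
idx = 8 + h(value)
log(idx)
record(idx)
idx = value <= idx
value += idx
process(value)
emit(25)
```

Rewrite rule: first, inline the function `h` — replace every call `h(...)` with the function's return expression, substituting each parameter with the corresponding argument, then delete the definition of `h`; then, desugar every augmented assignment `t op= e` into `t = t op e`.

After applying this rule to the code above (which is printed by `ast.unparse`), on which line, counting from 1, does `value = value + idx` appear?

Transformed code:
idx = 29 * (value - 21)
idx = 8 + value
log(idx)
record(idx)
idx = value <= idx
value = value + idx
process(value)
emit(25)

6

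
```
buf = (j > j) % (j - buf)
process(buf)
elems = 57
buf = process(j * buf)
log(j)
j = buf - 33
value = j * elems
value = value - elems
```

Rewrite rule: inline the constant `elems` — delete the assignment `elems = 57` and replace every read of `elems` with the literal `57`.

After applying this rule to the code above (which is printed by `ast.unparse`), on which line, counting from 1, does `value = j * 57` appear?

6

Transformed code:
buf = (j > j) % (j - buf)
process(buf)
buf = process(j * buf)
log(j)
j = buf - 33
value = j * 57
value = value - 57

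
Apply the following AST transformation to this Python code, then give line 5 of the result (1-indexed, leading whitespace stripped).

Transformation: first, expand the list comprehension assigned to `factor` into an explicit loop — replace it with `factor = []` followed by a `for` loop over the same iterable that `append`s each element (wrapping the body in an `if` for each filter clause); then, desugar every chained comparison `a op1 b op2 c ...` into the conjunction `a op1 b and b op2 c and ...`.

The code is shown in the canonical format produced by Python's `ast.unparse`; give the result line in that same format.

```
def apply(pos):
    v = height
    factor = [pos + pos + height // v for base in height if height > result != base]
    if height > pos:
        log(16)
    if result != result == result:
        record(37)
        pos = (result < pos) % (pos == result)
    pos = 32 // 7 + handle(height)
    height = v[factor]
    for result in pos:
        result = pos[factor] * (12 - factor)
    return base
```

Transformed code:
def apply(pos):
    v = height
    factor = []
    for base in height:
        if height > result and result != base:
            factor.append(pos + pos + height // v)
    if height > pos:
        log(16)
    if result != result and result == result:
        record(37)
        pos = (result < pos) % (pos == result)
    pos = 32 // 7 + handle(height)
    height = v[factor]
    for result in pos:
        result = pos[factor] * (12 - factor)
    return base

if height > result and result != base:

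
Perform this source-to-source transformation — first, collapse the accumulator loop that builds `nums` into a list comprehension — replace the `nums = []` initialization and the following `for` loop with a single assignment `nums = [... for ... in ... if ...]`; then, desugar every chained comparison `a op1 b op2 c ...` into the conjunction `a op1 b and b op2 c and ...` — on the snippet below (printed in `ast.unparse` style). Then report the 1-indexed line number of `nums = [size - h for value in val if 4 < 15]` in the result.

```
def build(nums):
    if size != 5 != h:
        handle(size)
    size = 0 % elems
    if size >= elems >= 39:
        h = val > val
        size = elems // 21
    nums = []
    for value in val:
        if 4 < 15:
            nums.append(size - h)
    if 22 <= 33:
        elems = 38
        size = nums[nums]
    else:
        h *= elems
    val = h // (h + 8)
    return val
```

Transformed code:
def build(nums):
    if size != 5 and 5 != h:
        handle(size)
    size = 0 % elems
    if size >= elems and elems >= 39:
        h = val > val
        size = elems // 21
    nums = [size - h for value in val if 4 < 15]
    if 22 <= 33:
        elems = 38
        size = nums[nums]
    else:
        h *= elems
    val = h // (h + 8)
    return val

8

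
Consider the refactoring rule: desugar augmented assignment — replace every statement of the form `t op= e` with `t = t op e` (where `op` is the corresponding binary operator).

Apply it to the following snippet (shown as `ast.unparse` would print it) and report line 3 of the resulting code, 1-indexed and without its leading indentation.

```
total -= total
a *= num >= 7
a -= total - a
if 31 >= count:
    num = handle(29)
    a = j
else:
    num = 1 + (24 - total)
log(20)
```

Transformed code:
total = total - total
a = a * (num >= 7)
a = a - (total - a)
if 31 >= count:
    num = handle(29)
    a = j
else:
    num = 1 + (24 - total)
log(20)

a = a - (total - a)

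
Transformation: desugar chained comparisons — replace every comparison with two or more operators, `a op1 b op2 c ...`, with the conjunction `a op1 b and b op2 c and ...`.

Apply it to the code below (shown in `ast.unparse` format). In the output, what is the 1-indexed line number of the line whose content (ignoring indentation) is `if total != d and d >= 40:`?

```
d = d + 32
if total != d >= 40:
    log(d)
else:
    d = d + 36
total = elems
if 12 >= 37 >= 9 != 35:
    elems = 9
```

2

Transformed code:
d = d + 32
if total != d and d >= 40:
    log(d)
else:
    d = d + 36
total = elems
if 12 >= 37 and 37 >= 9 and (9 != 35):
    elems = 9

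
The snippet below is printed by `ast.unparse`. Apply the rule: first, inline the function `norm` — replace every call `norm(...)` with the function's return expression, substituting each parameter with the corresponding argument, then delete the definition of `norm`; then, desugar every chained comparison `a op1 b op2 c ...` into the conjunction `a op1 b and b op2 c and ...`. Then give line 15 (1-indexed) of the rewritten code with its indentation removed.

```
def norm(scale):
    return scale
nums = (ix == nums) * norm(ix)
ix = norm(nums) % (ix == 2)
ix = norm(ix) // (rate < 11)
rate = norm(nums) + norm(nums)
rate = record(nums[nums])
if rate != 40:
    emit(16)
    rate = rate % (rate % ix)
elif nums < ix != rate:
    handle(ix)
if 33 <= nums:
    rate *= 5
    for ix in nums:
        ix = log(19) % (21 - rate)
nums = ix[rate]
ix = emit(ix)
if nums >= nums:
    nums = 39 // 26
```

nums = ix[rate]

Transformed code:
nums = (ix == nums) * ix
ix = nums % (ix == 2)
ix = ix // (rate < 11)
rate = nums + nums
rate = record(nums[nums])
if rate != 40:
    emit(16)
    rate = rate % (rate % ix)
elif nums < ix and ix != rate:
    handle(ix)
if 33 <= nums:
    rate *= 5
    for ix in nums:
        ix = log(19) % (21 - rate)
nums = ix[rate]
ix = emit(ix)
if nums >= nums:
    nums = 39 // 26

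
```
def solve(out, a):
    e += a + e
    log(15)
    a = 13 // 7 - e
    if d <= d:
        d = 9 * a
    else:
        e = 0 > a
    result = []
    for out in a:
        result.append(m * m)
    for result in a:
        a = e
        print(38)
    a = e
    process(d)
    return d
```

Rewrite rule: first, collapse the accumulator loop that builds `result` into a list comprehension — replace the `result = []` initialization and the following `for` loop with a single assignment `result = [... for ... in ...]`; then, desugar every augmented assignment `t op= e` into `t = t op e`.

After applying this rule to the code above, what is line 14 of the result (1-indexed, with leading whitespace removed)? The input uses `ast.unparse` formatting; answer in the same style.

Transformed code:
def solve(out, a):
    e = e + (a + e)
    log(15)
    a = 13 // 7 - e
    if d <= d:
        d = 9 * a
    else:
        e = 0 > a
    result = [m * m for out in a]
    for result in a:
        a = e
        print(38)
    a = e
    process(d)
    return d

process(d)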